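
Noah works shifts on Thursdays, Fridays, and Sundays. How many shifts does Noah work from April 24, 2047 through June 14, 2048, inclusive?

180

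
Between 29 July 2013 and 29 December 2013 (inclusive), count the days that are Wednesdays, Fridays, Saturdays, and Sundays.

29 July 2013 is a Monday.
That's 154 days from start to end, counting both.
154 = 7 × 22, so the span is exactly 22 full weeks.
Each full week contributes 4 days from the set (Wed, Fri, Sat, Sun): 22 × 4 = 88.
Total: 88.

88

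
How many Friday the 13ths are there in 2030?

2

The 13th falls on a Friday when the month's 13th has weekday Fri.
Jan 13 is Sun; Feb 13 is Wed; Mar 13 is Wed; Apr 13 is Sat; May 13 is Mon; Jun 13 is Thu; Jul 13 is Sat; Aug 13 is Tue; Sep 13 is Fri ✓; Oct 13 is Sun; Nov 13 is Wed; Dec 13 is Fri ✓.
Friday the 13ths: Sep, Dec.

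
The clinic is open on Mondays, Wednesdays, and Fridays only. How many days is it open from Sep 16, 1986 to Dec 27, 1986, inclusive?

44

Sep 16, 1986 is a Tuesday.
From Sep 16, 1986 to Dec 27, 1986 is 103 days inclusive.
103 = 7 × 14 + 5, so there are 14 full weeks plus 5 extra days.
Each full week contributes 3 days from the set (Mon, Wed, Fri): 14 × 3 = 42.
The 5 extra days are Tuesday, Wednesday, Thursday, Friday, Saturday — 2 of them qualify.
Total: 42 + 2 = 44.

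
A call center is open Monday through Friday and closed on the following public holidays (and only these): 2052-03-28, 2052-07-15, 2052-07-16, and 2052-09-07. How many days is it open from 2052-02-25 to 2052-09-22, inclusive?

2052-02-25 is a Sunday.
That's 211 days from start to end, counting both.
211 = 7 × 30 + 1, so there are 30 full weeks plus 1 extra day.
Each full week contributes 5 weekdays (Mon–Fri): 30 × 5 = 150.
The 1 extra day is Sun — none qualify.
Total: 150 + 0 = 150.
Holidays: 2052-03-28 (Thu); 2052-07-15 (Mon); 2052-07-16 (Tue); 2052-09-07 (Sat).
3 of the 4 holidays fall on weekdays; the rest are weekends and were already excluded.
Business days: 150 − 3 = 147.

147 business days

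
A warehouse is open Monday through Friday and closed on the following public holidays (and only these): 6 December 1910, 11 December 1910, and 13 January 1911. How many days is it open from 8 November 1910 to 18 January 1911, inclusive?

50

8 November 1910 is a Tuesday.
That's 72 days from start to end, counting both.
72 = 7 × 10 + 2, so there are 10 full weeks plus 2 extra days.
Each full week contributes 5 weekdays (Mon–Fri): 10 × 5 = 50.
The 2 extra days are Tuesday, Wednesday — 2 of them qualify.
Total: 50 + 2 = 52.
Holidays: 6 December 1910 (Tue); 11 December 1910 (Sun); 13 January 1911 (Fri).
2 of the 3 holidays fall on weekdays; the rest are weekends and were already excluded.
Business days: 52 − 2 = 50.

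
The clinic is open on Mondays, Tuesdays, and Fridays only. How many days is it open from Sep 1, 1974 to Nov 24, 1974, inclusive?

36

Sep 1, 1974 is a Sunday.
The range spans 85 days (inclusive of both endpoints).
85 = 7 × 12 + 1, so there are 12 full weeks plus 1 extra day.
Each full week contributes 3 days from the set (Mon, Tue, Fri): 12 × 3 = 36.
The 1 extra day is Sun — none qualify.
Total: 36 + 0 = 36.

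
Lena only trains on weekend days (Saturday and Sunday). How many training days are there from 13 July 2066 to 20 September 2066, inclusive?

13 July 2066 is a Tuesday.
The range spans 70 days (inclusive of both endpoints).
70 = 7 × 10, so the span is exactly 10 full weeks.
Each full week contributes 2 weekend days (Sat, Sun): 10 × 2 = 20.
Total: 20.

20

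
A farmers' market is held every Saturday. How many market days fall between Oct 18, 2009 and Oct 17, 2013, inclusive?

208

Oct 18, 2009 is a Sunday.
The range spans 1461 days (inclusive of both endpoints).
1461 = 7 × 208 + 5, so there are 208 full weeks plus 5 extra days.
Each full week contributes one Saturday: 208 so far.
The 5 extra days are Sunday, Monday, Tuesday, Wednesday, Thursday — none qualify.
Total: 208 + 0 = 208.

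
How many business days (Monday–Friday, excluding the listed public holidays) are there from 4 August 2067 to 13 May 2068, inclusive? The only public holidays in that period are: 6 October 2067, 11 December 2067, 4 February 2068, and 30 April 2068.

4 August 2067 is a Thursday.
From 4 August 2067 to 13 May 2068 is 284 days inclusive.
284 = 7 × 40 + 4, so there are 40 full weeks plus 4 extra days.
Each full week contributes 5 weekdays (Mon–Fri): 40 × 5 = 200.
The 4 extra days are Thu, Fri, Sat, Sun — 2 of them qualify.
Total: 200 + 2 = 202.
Holidays: 6 October 2067 (Thu); 11 December 2067 (Sun); 4 February 2068 (Sat); 30 April 2068 (Mon).
2 of the 4 holidays fall on weekdays; the rest are weekends and were already excluded.
Business days: 202 − 2 = 200.

200 business days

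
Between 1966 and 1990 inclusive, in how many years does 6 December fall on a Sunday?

Day of week of December 6 in each year:
1966: Tue, 1967: Wed, 1968: Fri, 1969: Sat, 1970: Sun ✓, 1971: Mon, 1972: Wed, 1973: Thu, 1974: Fri, 1975: Sat, 1976: Mon, 1977: Tue, 1978: Wed, 1979: Thu, 1980: Sat, 1981: Sun ✓, 1982: Mon, 1983: Tue, 1984: Thu, 1985: Fri, 1986: Sat, 1987: Sun ✓, 1988: Tue, 1989: Wed, 1990: Thu
Sundays: 1970, 1981, 1987.

3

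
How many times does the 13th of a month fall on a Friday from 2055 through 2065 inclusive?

18

Friday-the-13ths by year:
2055: Aug
2056: Oct
2057: Apr, Jul
2058: Sep, Dec
2059: Jun
2060: Feb, Aug
2061: May
2062: Jan, Oct
2063: Apr, Jul
2064: Jun
2065: Feb, Mar, Nov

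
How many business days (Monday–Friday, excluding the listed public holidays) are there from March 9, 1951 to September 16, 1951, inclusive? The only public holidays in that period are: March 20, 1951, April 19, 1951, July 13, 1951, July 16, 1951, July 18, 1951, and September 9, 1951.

March 9, 1951 is a Friday.
The range spans 192 days (inclusive of both endpoints).
192 = 7 × 27 + 3, so there are 27 full weeks plus 3 extra days.
Each full week contributes 5 weekdays (Mon–Fri): 27 × 5 = 135.
The 3 extra days are Fri, Sat, Sun — 1 of them qualifies.
Total: 135 + 1 = 136.
Holidays: March 20, 1951 (Tue); April 19, 1951 (Thu); July 13, 1951 (Fri); July 16, 1951 (Mon); July 18, 1951 (Wed); September 9, 1951 (Sun).
5 of the 6 holidays fall on weekdays; the rest are weekends and were already excluded.
Business days: 136 − 5 = 131.

131 business days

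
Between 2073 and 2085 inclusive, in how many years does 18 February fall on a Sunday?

Day of week of February 18 in each year:
2073: Sat, 2074: Sun ✓, 2075: Mon, 2076: Tue, 2077: Thu, 2078: Fri, 2079: Sat, 2080: Sun ✓, 2081: Tue, 2082: Wed, 2083: Thu, 2084: Fri, 2085: Sun ✓
Sundays: 2074, 2080, 2085.

3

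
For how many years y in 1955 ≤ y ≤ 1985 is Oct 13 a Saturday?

5

Day of week of October 13 in each year:
1955: Thu, 1956: Sat ✓, 1957: Sun, 1958: Mon, 1959: Tue, 1960: Thu, 1961: Fri, 1962: Sat ✓, 1963: Sun, 1964: Tue, 1965: Wed, 1966: Thu, 1967: Fri, 1968: Sun, 1969: Mon, 1970: Tue, 1971: Wed, 1972: Fri, 1973: Sat ✓, 1974: Sun, 1975: Mon, 1976: Wed, 1977: Thu, 1978: Fri, 1979: Sat ✓, 1980: Mon, 1981: Tue, 1982: Wed, 1983: Thu, 1984: Sat ✓, 1985: Sun
Saturdays: 1956, 1962, 1973, 1979, 1984.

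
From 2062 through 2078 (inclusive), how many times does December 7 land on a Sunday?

Day of week of December 7 in each year:
2062: Thu, 2063: Fri, 2064: Sun ✓, 2065: Mon, 2066: Tue, 2067: Wed, 2068: Fri, 2069: Sat, 2070: Sun ✓, 2071: Mon, 2072: Wed, 2073: Thu, 2074: Fri, 2075: Sat, 2076: Mon, 2077: Tue, 2078: Wed
Sundays: 2064, 2070.

2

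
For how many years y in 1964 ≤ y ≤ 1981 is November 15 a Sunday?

3

Day of week of November 15 in each year:
1964: Sun ✓, 1965: Mon, 1966: Tue, 1967: Wed, 1968: Fri, 1969: Sat, 1970: Sun ✓, 1971: Mon, 1972: Wed, 1973: Thu, 1974: Fri, 1975: Sat, 1976: Mon, 1977: Tue, 1978: Wed, 1979: Thu, 1980: Sat, 1981: Sun ✓
Sundays: 1964, 1970, 1981.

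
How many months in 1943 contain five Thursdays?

4

A month has five Thursdays exactly when Thursday falls within its first (length − 28) days.
Jan: 31 days, starts Fri → 5 of Fri, Sat, Sun
Feb: 28 days, starts Mon → 5 of (none)
Mar: 31 days, starts Mon → 5 of Mon, Tue, Wed
Apr: 30 days, starts Thu → 5 of Thu, Fri ✓
May: 31 days, starts Sat → 5 of Sat, Sun, Mon
Jun: 30 days, starts Tue → 5 of Tue, Wed
Jul: 31 days, starts Thu → 5 of Thu, Fri, Sat ✓
Aug: 31 days, starts Sun → 5 of Sun, Mon, Tue
Sep: 30 days, starts Wed → 5 of Wed, Thu ✓
Oct: 31 days, starts Fri → 5 of Fri, Sat, Sun
Nov: 30 days, starts Mon → 5 of Mon, Tue
Dec: 31 days, starts Wed → 5 of Wed, Thu, Fri ✓
Months with five Thursdays: Apr, Jul, Sep, Dec.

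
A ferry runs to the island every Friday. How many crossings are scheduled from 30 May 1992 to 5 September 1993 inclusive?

30 May 1992 is a Saturday.
The range spans 464 days (inclusive of both endpoints).
464 = 7 × 66 + 2, so there are 66 full weeks plus 2 extra days.
Each full week contributes one Friday: 66 so far.
The 2 extra days are Saturday, Sunday — none qualify.
Total: 66 + 0 = 66.

66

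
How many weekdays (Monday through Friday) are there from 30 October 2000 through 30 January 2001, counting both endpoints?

30 October 2000 is a Monday.
From 30 October 2000 to 30 January 2001 is 93 days inclusive.
93 = 7 × 13 + 2, so there are 13 full weeks plus 2 extra days.
Each full week contributes 5 weekdays (Mon–Fri): 13 × 5 = 65.
The 2 extra days are Mon, Tue — 2 of them qualify.
Total: 65 + 2 = 67.

67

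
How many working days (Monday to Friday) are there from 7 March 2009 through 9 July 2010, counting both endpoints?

7 March 2009 is a Saturday.
That's 490 days from start to end, counting both.
490 = 7 × 70, so the span is exactly 70 full weeks.
Each full week contributes 5 weekdays (Mon–Fri): 70 × 5 = 350.

350 weekdays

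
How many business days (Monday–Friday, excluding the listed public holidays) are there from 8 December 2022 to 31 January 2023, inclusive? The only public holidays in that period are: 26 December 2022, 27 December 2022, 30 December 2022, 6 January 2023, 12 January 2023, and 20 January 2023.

8 December 2022 is a Thursday.
From 8 December 2022 to 31 January 2023 is 55 days inclusive.
55 = 7 × 7 + 6, so there are 7 full weeks plus 6 extra days.
Each full week contributes 5 weekdays (Mon–Fri): 7 × 5 = 35.
The 6 extra days are Thu, Fri, Sat, Sun, Mon, Tue — 4 of them qualify.
Total: 35 + 4 = 39.
Holidays: 26 December 2022 (Mon); 27 December 2022 (Tue); 30 December 2022 (Fri); 6 January 2023 (Fri); 12 January 2023 (Thu); 20 January 2023 (Fri).
All 6 holidays fall on weekdays, so subtract 6.
Business days: 39 − 6 = 33.

33 business days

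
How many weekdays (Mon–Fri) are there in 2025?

2025-01-01 is a Wednesday.
That's 365 days from start to end, counting both.
365 = 7 × 52 + 1, so there are 52 full weeks plus 1 extra day.
Each full week contributes 5 weekdays (Mon–Fri): 52 × 5 = 260.
The 1 extra day is Wednesday — 1 of them qualifies.
Total: 260 + 1 = 261.

261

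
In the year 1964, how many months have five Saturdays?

4

A month has five Saturdays exactly when Saturday falls within its first (length − 28) days.
Jan: 31 days, starts Wed → 5 of Wed, Thu, Fri
Feb: 29 days, starts Sat → 5 of Sat ✓
Mar: 31 days, starts Sun → 5 of Sun, Mon, Tue
Apr: 30 days, starts Wed → 5 of Wed, Thu
May: 31 days, starts Fri → 5 of Fri, Sat, Sun ✓
Jun: 30 days, starts Mon → 5 of Mon, Tue
Jul: 31 days, starts Wed → 5 of Wed, Thu, Fri
Aug: 31 days, starts Sat → 5 of Sat, Sun, Mon ✓
Sep: 30 days, starts Tue → 5 of Tue, Wed
Oct: 31 days, starts Thu → 5 of Thu, Fri, Sat ✓
Nov: 30 days, starts Sun → 5 of Sun, Mon
Dec: 31 days, starts Tue → 5 of Tue, Wed, Thu
Months with five Saturdays: Feb, May, Aug, Oct.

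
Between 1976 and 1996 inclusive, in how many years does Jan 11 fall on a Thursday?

Day of week of January 11 in each year:
1976: Sun, 1977: Tue, 1978: Wed, 1979: Thu ✓, 1980: Fri, 1981: Sun, 1982: Mon, 1983: Tue, 1984: Wed, 1985: Fri, 1986: Sat, 1987: Sun, 1988: Mon, 1989: Wed, 1990: Thu ✓, 1991: Fri, 1992: Sat, 1993: Mon, 1994: Tue, 1995: Wed, 1996: Thu ✓
Thursdays: 1979, 1990, 1996.

3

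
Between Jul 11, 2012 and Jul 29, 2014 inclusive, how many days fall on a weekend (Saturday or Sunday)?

214

Jul 11, 2012 is a Wednesday.
From Jul 11, 2012 to Jul 29, 2014 is 749 days inclusive.
749 = 7 × 107, so the span is exactly 107 full weeks.
Each full week contributes 2 weekend days (Sat, Sun): 107 × 2 = 214.
Total: 214.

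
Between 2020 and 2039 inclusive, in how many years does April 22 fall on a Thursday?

4

Day of week of April 22 in each year:
2020: Wed, 2021: Thu ✓, 2022: Fri, 2023: Sat, 2024: Mon, 2025: Tue, 2026: Wed, 2027: Thu ✓, 2028: Sat, 2029: Sun, 2030: Mon, 2031: Tue, 2032: Thu ✓, 2033: Fri, 2034: Sat, 2035: Sun, 2036: Tue, 2037: Wed, 2038: Thu ✓, 2039: Fri
Thursdays: 2021, 2027, 2032, 2038.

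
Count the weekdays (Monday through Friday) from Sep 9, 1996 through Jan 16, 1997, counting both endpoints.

94

Sep 9, 1996 is a Monday.
From Sep 9, 1996 to Jan 16, 1997 is 130 days inclusive.
130 = 7 × 18 + 4, so there are 18 full weeks plus 4 extra days.
Each full week contributes 5 weekdays (Mon–Fri): 18 × 5 = 90.
The 4 extra days are Monday, Tuesday, Wednesday, Thursday — 4 of them qualify.
Total: 90 + 4 = 94.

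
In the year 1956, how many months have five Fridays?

4

A month has five Fridays exactly when Friday falls within its first (length − 28) days.
Jan: 31 days, starts Sun → 5 of Sun, Mon, Tue
Feb: 29 days, starts Wed → 5 of Wed
Mar: 31 days, starts Thu → 5 of Thu, Fri, Sat ✓
Apr: 30 days, starts Sun → 5 of Sun, Mon
May: 31 days, starts Tue → 5 of Tue, Wed, Thu
Jun: 30 days, starts Fri → 5 of Fri, Sat ✓
Jul: 31 days, starts Sun → 5 of Sun, Mon, Tue
Aug: 31 days, starts Wed → 5 of Wed, Thu, Fri ✓
Sep: 30 days, starts Sat → 5 of Sat, Sun
Oct: 31 days, starts Mon → 5 of Mon, Tue, Wed
Nov: 30 days, starts Thu → 5 of Thu, Fri ✓
Dec: 31 days, starts Sat → 5 of Sat, Sun, Mon
Months with five Fridays: Mar, Jun, Aug, Nov.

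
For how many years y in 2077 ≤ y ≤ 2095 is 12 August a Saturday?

3

Day of week of August 12 in each year:
2077: Thu, 2078: Fri, 2079: Sat ✓, 2080: Mon, 2081: Tue, 2082: Wed, 2083: Thu, 2084: Sat ✓, 2085: Sun, 2086: Mon, 2087: Tue, 2088: Thu, 2089: Fri, 2090: Sat ✓, 2091: Sun, 2092: Tue, 2093: Wed, 2094: Thu, 2095: Fri
Saturdays: 2079, 2084, 2090.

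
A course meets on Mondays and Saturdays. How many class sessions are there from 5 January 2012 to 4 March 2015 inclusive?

330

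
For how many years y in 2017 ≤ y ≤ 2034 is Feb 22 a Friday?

Day of week of February 22 in each year:
2017: Wed, 2018: Thu, 2019: Fri ✓, 2020: Sat, 2021: Mon, 2022: Tue, 2023: Wed, 2024: Thu, 2025: Sat, 2026: Sun, 2027: Mon, 2028: Tue, 2029: Thu, 2030: Fri ✓, 2031: Sat, 2032: Sun, 2033: Tue, 2034: Wed
Fridays: 2019, 2030.

2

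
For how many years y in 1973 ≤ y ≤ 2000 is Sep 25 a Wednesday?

Day of week of September 25 in each year:
1973: Tue, 1974: Wed ✓, 1975: Thu, 1976: Sat, 1977: Sun, 1978: Mon, 1979: Tue, 1980: Thu, 1981: Fri, 1982: Sat, 1983: Sun, 1984: Tue, 1985: Wed ✓, 1986: Thu, 1987: Fri, 1988: Sun, 1989: Mon, 1990: Tue, 1991: Wed ✓, 1992: Fri, 1993: Sat, 1994: Sun, 1995: Mon, 1996: Wed ✓, 1997: Thu, 1998: Fri, 1999: Sat, 2000: Mon
Wednesdays: 1974, 1985, 1991, 1996.

4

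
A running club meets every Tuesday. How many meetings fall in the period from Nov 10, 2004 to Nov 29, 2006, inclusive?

Nov 10, 2004 is a Wednesday.
From Nov 10, 2004 to Nov 29, 2006 is 750 days inclusive.
750 = 7 × 107 + 1, so there are 107 full weeks plus 1 extra day.
Each full week contributes one Tuesday: 107 so far.
The 1 extra day is Wed — none qualify.
Total: 107 + 0 = 107.

107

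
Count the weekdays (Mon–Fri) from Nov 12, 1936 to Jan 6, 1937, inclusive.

40

Nov 12, 1936 is a Thursday.
The range spans 56 days (inclusive of both endpoints).
56 = 7 × 8, so the span is exactly 8 full weeks.
Each full week contributes 5 weekdays (Mon–Fri): 8 × 5 = 40.
Total: 40.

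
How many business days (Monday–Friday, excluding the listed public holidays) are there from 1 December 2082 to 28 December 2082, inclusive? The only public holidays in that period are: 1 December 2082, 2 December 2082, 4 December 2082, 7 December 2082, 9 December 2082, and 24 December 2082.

1 December 2082 is a Tuesday.
From 1 December 2082 to 28 December 2082 is 28 days inclusive.
28 = 7 × 4, so the span is exactly 4 full weeks.
Each full week contributes 5 weekdays (Mon–Fri): 4 × 5 = 20.
Holidays: 1 December 2082 (Tue); 2 December 2082 (Wed); 4 December 2082 (Fri); 7 December 2082 (Mon); 9 December 2082 (Wed); 24 December 2082 (Thu).
All 6 holidays fall on weekdays, so subtract 6.
Business days: 20 − 6 = 14.

14 business days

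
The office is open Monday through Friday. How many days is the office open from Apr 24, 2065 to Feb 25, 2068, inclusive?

Apr 24, 2065 is a Friday.
That's 1038 days from start to end, counting both.
1038 = 7 × 148 + 2, so there are 148 full weeks plus 2 extra days.
Each full week contributes 5 weekdays (Mon–Fri): 148 × 5 = 740.
The 2 extra days are Fri, Sat — 1 of them qualifies.
Total: 740 + 1 = 741.

741 weekdays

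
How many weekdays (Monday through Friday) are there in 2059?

Jan 1, 2059 is a Wednesday.
From Jan 1, 2059 to Dec 31, 2059 is 365 days inclusive.
365 = 7 × 52 + 1, so there are 52 full weeks plus 1 extra day.
Each full week contributes 5 weekdays (Mon–Fri): 52 × 5 = 260.
The 1 extra day is Wed — 1 of them qualifies.
Total: 260 + 1 = 261.

261 weekdays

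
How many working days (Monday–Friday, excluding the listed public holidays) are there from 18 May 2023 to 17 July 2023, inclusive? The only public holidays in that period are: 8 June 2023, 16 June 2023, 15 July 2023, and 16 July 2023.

18 May 2023 is a Thursday.
That's 61 days from start to end, counting both.
61 = 7 × 8 + 5, so there are 8 full weeks plus 5 extra days.
Each full week contributes 5 weekdays (Mon–Fri): 8 × 5 = 40.
The 5 extra days are Thursday, Friday, Saturday, Sunday, Monday — 3 of them qualify.
Total: 40 + 3 = 43.
Holidays: 8 June 2023 (Thu); 16 June 2023 (Fri); 15 July 2023 (Sat); 16 July 2023 (Sun).
2 of the 4 holidays fall on weekdays; the rest are weekends and were already excluded.
Business days: 43 − 2 = 41.

41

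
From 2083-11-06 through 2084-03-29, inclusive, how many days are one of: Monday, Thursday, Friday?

61

2083-11-06 is a Saturday.
From 2083-11-06 to 2084-03-29 is 145 days inclusive.
145 = 7 × 20 + 5, so there are 20 full weeks plus 5 extra days.
Each full week contributes 3 days from the set (Mon, Thu, Fri): 20 × 3 = 60.
The 5 extra days are Saturday, Sunday, Monday, Tuesday, Wednesday — 1 of them qualifies.
Total: 60 + 1 = 61.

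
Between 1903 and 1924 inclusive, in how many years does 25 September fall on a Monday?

4

Day of week of September 25 in each year:
1903: Fri, 1904: Sun, 1905: Mon ✓, 1906: Tue, 1907: Wed, 1908: Fri, 1909: Sat, 1910: Sun, 1911: Mon ✓, 1912: Wed, 1913: Thu, 1914: Fri, 1915: Sat, 1916: Mon ✓, 1917: Tue, 1918: Wed, 1919: Thu, 1920: Sat, 1921: Sun, 1922: Mon ✓, 1923: Tue, 1924: Thu
Mondays: 1905, 1911, 1916, 1922.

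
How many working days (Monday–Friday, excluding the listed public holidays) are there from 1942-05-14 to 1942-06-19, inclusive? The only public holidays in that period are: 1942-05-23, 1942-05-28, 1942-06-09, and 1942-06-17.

1942-05-14 is a Thursday.
That's 37 days from start to end, counting both.
37 = 7 × 5 + 2, so there are 5 full weeks plus 2 extra days.
Each full week contributes 5 weekdays (Mon–Fri): 5 × 5 = 25.
The 2 extra days are Thu, Fri — 2 of them qualify.
Total: 25 + 2 = 27.
Holidays: 1942-05-23 (Sat); 1942-05-28 (Thu); 1942-06-09 (Tue); 1942-06-17 (Wed).
3 of the 4 holidays fall on weekdays; the rest are weekends and were already excluded.
Business days: 27 − 3 = 24.

24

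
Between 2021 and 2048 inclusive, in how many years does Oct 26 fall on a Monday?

4

Day of week of October 26 in each year:
2021: Tue, 2022: Wed, 2023: Thu, 2024: Sat, 2025: Sun, 2026: Mon ✓, 2027: Tue, 2028: Thu, 2029: Fri, 2030: Sat, 2031: Sun, 2032: Tue, 2033: Wed, 2034: Thu, 2035: Fri, 2036: Sun, 2037: Mon ✓, 2038: Tue, 2039: Wed, 2040: Fri, 2041: Sat, 2042: Sun, 2043: Mon ✓, 2044: Wed, 2045: Thu, 2046: Fri, 2047: Sat, 2048: Mon ✓
Mondays: 2026, 2037, 2043, 2048.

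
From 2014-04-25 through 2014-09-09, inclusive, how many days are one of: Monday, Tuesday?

40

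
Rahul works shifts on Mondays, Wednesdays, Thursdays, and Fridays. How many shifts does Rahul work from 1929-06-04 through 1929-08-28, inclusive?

1929-06-04 is a Tuesday.
From 1929-06-04 to 1929-08-28 is 86 days inclusive.
86 = 7 × 12 + 2, so there are 12 full weeks plus 2 extra days.
Each full week contributes 4 days from the set (Mon, Wed, Thu, Fri): 12 × 4 = 48.
The 2 extra days are Tuesday, Wednesday — 1 of them qualifies.
Total: 48 + 1 = 49.

49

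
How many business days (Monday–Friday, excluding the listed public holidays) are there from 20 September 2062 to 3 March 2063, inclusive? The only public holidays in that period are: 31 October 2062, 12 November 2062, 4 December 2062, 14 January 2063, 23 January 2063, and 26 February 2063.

114

20 September 2062 is a Wednesday.
That's 165 days from start to end, counting both.
165 = 7 × 23 + 4, so there are 23 full weeks plus 4 extra days.
Each full week contributes 5 weekdays (Mon–Fri): 23 × 5 = 115.
The 4 extra days are Wed, Thu, Fri, Sat — 3 of them qualify.
Total: 115 + 3 = 118.
Holidays: 31 October 2062 (Tue); 12 November 2062 (Sun); 4 December 2062 (Mon); 14 January 2063 (Sun); 23 January 2063 (Tue); 26 February 2063 (Mon).
4 of the 6 holidays fall on weekdays; the rest are weekends and were already excluded.
Business days: 118 − 4 = 114.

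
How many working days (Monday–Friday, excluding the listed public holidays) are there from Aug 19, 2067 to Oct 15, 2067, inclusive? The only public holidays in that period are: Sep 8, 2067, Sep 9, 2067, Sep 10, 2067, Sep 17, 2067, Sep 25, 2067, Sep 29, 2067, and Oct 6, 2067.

37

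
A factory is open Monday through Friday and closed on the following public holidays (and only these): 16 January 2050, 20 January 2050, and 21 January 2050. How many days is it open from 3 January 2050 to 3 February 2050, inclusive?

3 January 2050 is a Monday.
That's 32 days from start to end, counting both.
32 = 7 × 4 + 4, so there are 4 full weeks plus 4 extra days.
Each full week contributes 5 weekdays (Mon–Fri): 4 × 5 = 20.
The 4 extra days are Monday, Tuesday, Wednesday, Thursday — 4 of them qualify.
Total: 20 + 4 = 24.
Holidays: 16 January 2050 (Sun); 20 January 2050 (Thu); 21 January 2050 (Fri).
2 of the 3 holidays fall on weekdays; the rest are weekends and were already excluded.
Business days: 24 − 2 = 22.

22 working days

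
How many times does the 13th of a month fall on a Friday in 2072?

The 13th falls on a Friday when the month's 13th has weekday Fri.
Jan 13 is Wed; Feb 13 is Sat; Mar 13 is Sun; Apr 13 is Wed; May 13 is Fri ✓; Jun 13 is Mon; Jul 13 is Wed; Aug 13 is Sat; Sep 13 is Tue; Oct 13 is Thu; Nov 13 is Sun; Dec 13 is Tue.
Friday the 13ths: May.

1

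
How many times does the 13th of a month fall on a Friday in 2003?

1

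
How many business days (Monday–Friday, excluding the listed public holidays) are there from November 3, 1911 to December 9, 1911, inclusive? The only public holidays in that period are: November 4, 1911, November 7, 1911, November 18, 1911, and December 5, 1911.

24 business days

November 3, 1911 is a Friday.
The range spans 37 days (inclusive of both endpoints).
37 = 7 × 5 + 2, so there are 5 full weeks plus 2 extra days.
Each full week contributes 5 weekdays (Mon–Fri): 5 × 5 = 25.
The 2 extra days are Fri, Sat — 1 of them qualifies.
Total: 25 + 1 = 26.
Holidays: November 4, 1911 (Sat); November 7, 1911 (Tue); November 18, 1911 (Sat); December 5, 1911 (Tue).
2 of the 4 holidays fall on weekdays; the rest are weekends and were already excluded.
Business days: 26 − 2 = 24.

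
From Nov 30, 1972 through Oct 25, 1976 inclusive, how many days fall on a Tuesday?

203

Nov 30, 1972 is a Thursday.
From Nov 30, 1972 to Oct 25, 1976 is 1426 days inclusive.
1426 = 7 × 203 + 5, so there are 203 full weeks plus 5 extra days.
Each full week contributes one Tuesday: 203 so far.
The 5 extra days are Thu, Fri, Sat, Sun, Mon — none qualify.
Total: 203 + 0 = 203.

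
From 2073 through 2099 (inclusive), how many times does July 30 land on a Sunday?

4

Day of week of July 30 in each year:
2073: Sun ✓, 2074: Mon, 2075: Tue, 2076: Thu, 2077: Fri, 2078: Sat, 2079: Sun ✓, 2080: Tue, 2081: Wed, 2082: Thu, 2083: Fri, 2084: Sun ✓, 2085: Mon, 2086: Tue, 2087: Wed, 2088: Fri, 2089: Sat, 2090: Sun ✓, 2091: Mon, 2092: Wed, 2093: Thu, 2094: Fri, 2095: Sat, 2096: Mon, 2097: Tue, 2098: Wed, 2099: Thu
Sundays: 2073, 2079, 2084, 2090.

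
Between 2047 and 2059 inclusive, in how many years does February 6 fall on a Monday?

Day of week of February 6 in each year:
2047: Wed, 2048: Thu, 2049: Sat, 2050: Sun, 2051: Mon ✓, 2052: Tue, 2053: Thu, 2054: Fri, 2055: Sat, 2056: Sun, 2057: Tue, 2058: Wed, 2059: Thu
Mondays: 2051.

1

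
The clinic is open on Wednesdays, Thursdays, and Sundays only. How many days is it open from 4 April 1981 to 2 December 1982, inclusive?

261

4 April 1981 is a Saturday.
From 4 April 1981 to 2 December 1982 is 608 days inclusive.
608 = 7 × 86 + 6, so there are 86 full weeks plus 6 extra days.
Each full week contributes 3 days from the set (Wed, Thu, Sun): 86 × 3 = 258.
The 6 extra days are Saturday, Sunday, Monday, Tuesday, Wednesday, Thursday — 3 of them qualify.
Total: 258 + 3 = 261.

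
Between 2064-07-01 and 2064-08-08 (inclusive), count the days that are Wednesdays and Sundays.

11

2064-07-01 is a Tuesday.
The range spans 39 days (inclusive of both endpoints).
39 = 7 × 5 + 4, so there are 5 full weeks plus 4 extra days.
Each full week contributes 2 days from the set (Wed, Sun): 5 × 2 = 10.
The 4 extra days are Tue, Wed, Thu, Fri — 1 of them qualifies.
Total: 10 + 1 = 11.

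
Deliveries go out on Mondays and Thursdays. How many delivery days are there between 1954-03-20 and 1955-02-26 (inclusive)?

98

1954-03-20 is a Saturday.
The range spans 344 days (inclusive of both endpoints).
344 = 7 × 49 + 1, so there are 49 full weeks plus 1 extra day.
Each full week contributes 2 days from the set (Mon, Thu): 49 × 2 = 98.
The 1 extra day is Saturday — none qualify.
Total: 98 + 0 = 98.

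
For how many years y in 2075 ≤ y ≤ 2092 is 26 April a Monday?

Day of week of April 26 in each year:
2075: Fri, 2076: Sun, 2077: Mon ✓, 2078: Tue, 2079: Wed, 2080: Fri, 2081: Sat, 2082: Sun, 2083: Mon ✓, 2084: Wed, 2085: Thu, 2086: Fri, 2087: Sat, 2088: Mon ✓, 2089: Tue, 2090: Wed, 2091: Thu, 2092: Sat
Mondays: 2077, 2083, 2088.

3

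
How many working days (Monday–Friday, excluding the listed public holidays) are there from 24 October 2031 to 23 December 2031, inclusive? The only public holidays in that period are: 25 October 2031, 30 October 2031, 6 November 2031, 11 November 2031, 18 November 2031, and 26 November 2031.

38

24 October 2031 is a Friday.
That's 61 days from start to end, counting both.
61 = 7 × 8 + 5, so there are 8 full weeks plus 5 extra days.
Each full week contributes 5 weekdays (Mon–Fri): 8 × 5 = 40.
The 5 extra days are Fri, Sat, Sun, Mon, Tue — 3 of them qualify.
Total: 40 + 3 = 43.
Holidays: 25 October 2031 (Sat); 30 October 2031 (Thu); 6 November 2031 (Thu); 11 November 2031 (Tue); 18 November 2031 (Tue); 26 November 2031 (Wed).
5 of the 6 holidays fall on weekdays; the rest are weekends and were already excluded.
Business days: 43 − 5 = 38.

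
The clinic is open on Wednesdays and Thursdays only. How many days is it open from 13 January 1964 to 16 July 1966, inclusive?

13 January 1964 is a Monday.
The range spans 916 days (inclusive of both endpoints).
916 = 7 × 130 + 6, so there are 130 full weeks plus 6 extra days.
Each full week contributes 2 days from the set (Wed, Thu): 130 × 2 = 260.
The 6 extra days are Mon, Tue, Wed, Thu, Fri, Sat — 2 of them qualify.
Total: 260 + 2 = 262.

262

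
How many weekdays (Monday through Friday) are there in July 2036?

23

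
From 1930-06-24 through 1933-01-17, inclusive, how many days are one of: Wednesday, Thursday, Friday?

402

1930-06-24 is a Tuesday.
From 1930-06-24 to 1933-01-17 is 939 days inclusive.
939 = 7 × 134 + 1, so there are 134 full weeks plus 1 extra day.
Each full week contributes 3 days from the set (Wed, Thu, Fri): 134 × 3 = 402.
The 1 extra day is Tuesday — none qualify.
Total: 402 + 0 = 402.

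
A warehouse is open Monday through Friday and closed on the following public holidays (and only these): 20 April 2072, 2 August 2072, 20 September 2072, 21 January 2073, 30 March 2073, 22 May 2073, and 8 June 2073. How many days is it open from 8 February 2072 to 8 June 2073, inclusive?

8 February 2072 is a Monday.
From 8 February 2072 to 8 June 2073 is 487 days inclusive.
487 = 7 × 69 + 4, so there are 69 full weeks plus 4 extra days.
Each full week contributes 5 weekdays (Mon–Fri): 69 × 5 = 345.
The 4 extra days are Monday, Tuesday, Wednesday, Thursday — 4 of them qualify.
Total: 345 + 4 = 349.
Holidays: 20 April 2072 (Wed); 2 August 2072 (Tue); 20 September 2072 (Tue); 21 January 2073 (Sat); 30 March 2073 (Thu); 22 May 2073 (Mon); 8 June 2073 (Thu).
6 of the 7 holidays fall on weekdays; the rest are weekends and were already excluded.
Business days: 349 − 6 = 343.

343 working days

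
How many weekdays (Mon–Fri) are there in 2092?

Jan 1, 2092 is a Tuesday.
That's 366 days from start to end, counting both.
366 = 7 × 52 + 2, so there are 52 full weeks plus 2 extra days.
Each full week contributes 5 weekdays (Mon–Fri): 52 × 5 = 260.
The 2 extra days are Tue, Wed — 2 of them qualify.
Total: 260 + 2 = 262.

262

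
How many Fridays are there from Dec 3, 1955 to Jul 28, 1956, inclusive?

34 Fridays

Dec 3, 1955 is a Saturday.
That's 239 days from start to end, counting both.
239 = 7 × 34 + 1, so there are 34 full weeks plus 1 extra day.
Each full week contributes one Friday: 34 so far.
The 1 extra day is Sat — none qualify.
Total: 34 + 0 = 34.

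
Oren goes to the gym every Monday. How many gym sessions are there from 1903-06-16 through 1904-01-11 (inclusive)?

30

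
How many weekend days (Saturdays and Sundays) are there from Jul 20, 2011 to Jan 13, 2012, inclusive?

50

Jul 20, 2011 is a Wednesday.
The range spans 178 days (inclusive of both endpoints).
178 = 7 × 25 + 3, so there are 25 full weeks plus 3 extra days.
Each full week contributes 2 weekend days (Sat, Sun): 25 × 2 = 50.
The 3 extra days are Wednesday, Thursday, Friday — none qualify.
Total: 50 + 0 = 50.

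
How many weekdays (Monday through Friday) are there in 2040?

261

January 1, 2040 is a Sunday.
From January 1, 2040 to December 31, 2040 is 366 days inclusive.
366 = 7 × 52 + 2, so there are 52 full weeks plus 2 extra days.
Each full week contributes 5 weekdays (Mon–Fri): 52 × 5 = 260.
The 2 extra days are Sunday, Monday — 1 of them qualifies.
Total: 260 + 1 = 261.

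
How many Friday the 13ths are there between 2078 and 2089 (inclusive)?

Friday-the-13ths by year:
2078: May
2079: Jan, Oct
2080: Sep, Dec
2081: Jun
2082: Feb, Mar, Nov
2083: Aug
2084: Oct
2085: Apr, Jul
2086: Sep, Dec
2087: Jun
2088: Feb, Aug
2089: May

19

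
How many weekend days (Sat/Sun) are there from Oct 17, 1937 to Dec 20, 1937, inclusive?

19

Oct 17, 1937 is a Sunday.
The range spans 65 days (inclusive of both endpoints).
65 = 7 × 9 + 2, so there are 9 full weeks plus 2 extra days.
Each full week contributes 2 weekend days (Sat, Sun): 9 × 2 = 18.
The 2 extra days are Sun, Mon — 1 of them qualifies.
Total: 18 + 1 = 19.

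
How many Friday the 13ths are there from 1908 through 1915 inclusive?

Friday-the-13ths by year:
1908: Mar, Nov
1909: Aug
1910: May
1911: Jan, Oct
1912: Sep, Dec
1913: Jun
1914: Feb, Mar, Nov
1915: Aug

13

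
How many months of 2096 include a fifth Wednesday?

A month has five Wednesdays exactly when Wednesday falls within its first (length − 28) days.
Jan: 31 days, starts Sun → 5 of Sun, Mon, Tue
Feb: 29 days, starts Wed → 5 of Wed ✓
Mar: 31 days, starts Thu → 5 of Thu, Fri, Sat
Apr: 30 days, starts Sun → 5 of Sun, Mon
May: 31 days, starts Tue → 5 of Tue, Wed, Thu ✓
Jun: 30 days, starts Fri → 5 of Fri, Sat
Jul: 31 days, starts Sun → 5 of Sun, Mon, Tue
Aug: 31 days, starts Wed → 5 of Wed, Thu, Fri ✓
Sep: 30 days, starts Sat → 5 of Sat, Sun
Oct: 31 days, starts Mon → 5 of Mon, Tue, Wed ✓
Nov: 30 days, starts Thu → 5 of Thu, Fri
Dec: 31 days, starts Sat → 5 of Sat, Sun, Mon
Months with five Wednesdays: Feb, May, Aug, Oct.

4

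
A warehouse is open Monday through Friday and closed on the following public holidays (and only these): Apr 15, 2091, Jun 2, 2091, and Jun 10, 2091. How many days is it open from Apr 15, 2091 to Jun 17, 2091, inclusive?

45

Apr 15, 2091 is a Sunday.
From Apr 15, 2091 to Jun 17, 2091 is 64 days inclusive.
64 = 7 × 9 + 1, so there are 9 full weeks plus 1 extra day.
Each full week contributes 5 weekdays (Mon–Fri): 9 × 5 = 45.
The 1 extra day is Sun — none qualify.
Total: 45 + 0 = 45.
Holidays: Apr 15, 2091 (Sun); Jun 2, 2091 (Sat); Jun 10, 2091 (Sun).
None of the 3 holidays fall on a weekday, so nothing to subtract.
Business days: 45 − 0 = 45.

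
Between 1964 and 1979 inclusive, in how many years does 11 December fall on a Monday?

3

Day of week of December 11 in each year:
1964: Fri, 1965: Sat, 1966: Sun, 1967: Mon ✓, 1968: Wed, 1969: Thu, 1970: Fri, 1971: Sat, 1972: Mon ✓, 1973: Tue, 1974: Wed, 1975: Thu, 1976: Sat, 1977: Sun, 1978: Mon ✓, 1979: Tue
Mondays: 1967, 1972, 1978.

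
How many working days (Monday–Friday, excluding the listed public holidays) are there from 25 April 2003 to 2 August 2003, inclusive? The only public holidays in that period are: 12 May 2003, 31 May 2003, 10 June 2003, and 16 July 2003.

68

25 April 2003 is a Friday.
That's 100 days from start to end, counting both.
100 = 7 × 14 + 2, so there are 14 full weeks plus 2 extra days.
Each full week contributes 5 weekdays (Mon–Fri): 14 × 5 = 70.
The 2 extra days are Fri, Sat — 1 of them qualifies.
Total: 70 + 1 = 71.
Holidays: 12 May 2003 (Mon); 31 May 2003 (Sat); 10 June 2003 (Tue); 16 July 2003 (Wed).
3 of the 4 holidays fall on weekdays; the rest are weekends and were already excluded.
Business days: 71 − 3 = 68.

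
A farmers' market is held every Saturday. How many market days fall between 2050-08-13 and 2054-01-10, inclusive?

179 Saturdays

2050-08-13 is a Saturday.
That's 1247 days from start to end, counting both.
1247 = 7 × 178 + 1, so there are 178 full weeks plus 1 extra day.
Each full week contributes one Saturday: 178 so far.
The 1 extra day is Sat — 1 of them qualifies.
Total: 178 + 1 = 179.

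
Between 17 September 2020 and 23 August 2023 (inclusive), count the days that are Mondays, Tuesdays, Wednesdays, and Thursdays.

17 September 2020 is a Thursday.
The range spans 1071 days (inclusive of both endpoints).
1071 = 7 × 153, so the span is exactly 153 full weeks.
Each full week contributes 4 days from the set (Mon, Tue, Wed, Thu): 153 × 4 = 612.

612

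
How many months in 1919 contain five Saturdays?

A month has five Saturdays exactly when Saturday falls within its first (length − 28) days.
Jan: 31 days, starts Wed → 5 of Wed, Thu, Fri
Feb: 28 days, starts Sat → 5 of (none)
Mar: 31 days, starts Sat → 5 of Sat, Sun, Mon ✓
Apr: 30 days, starts Tue → 5 of Tue, Wed
May: 31 days, starts Thu → 5 of Thu, Fri, Sat ✓
Jun: 30 days, starts Sun → 5 of Sun, Mon
Jul: 31 days, starts Tue → 5 of Tue, Wed, Thu
Aug: 31 days, starts Fri → 5 of Fri, Sat, Sun ✓
Sep: 30 days, starts Mon → 5 of Mon, Tue
Oct: 31 days, starts Wed → 5 of Wed, Thu, Fri
Nov: 30 days, starts Sat → 5 of Sat, Sun ✓
Dec: 31 days, starts Mon → 5 of Mon, Tue, Wed
Months with five Saturdays: Mar, May, Aug, Nov.

4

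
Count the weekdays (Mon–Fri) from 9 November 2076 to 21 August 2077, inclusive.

205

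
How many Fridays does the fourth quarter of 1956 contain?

13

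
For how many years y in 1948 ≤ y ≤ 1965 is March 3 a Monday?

2

Day of week of March 3 in each year:
1948: Wed, 1949: Thu, 1950: Fri, 1951: Sat, 1952: Mon ✓, 1953: Tue, 1954: Wed, 1955: Thu, 1956: Sat, 1957: Sun, 1958: Mon ✓, 1959: Tue, 1960: Thu, 1961: Fri, 1962: Sat, 1963: Sun, 1964: Tue, 1965: Wed
Mondays: 1952, 1958.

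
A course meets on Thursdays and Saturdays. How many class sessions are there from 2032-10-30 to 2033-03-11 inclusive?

38

2032-10-30 is a Saturday.
From 2032-10-30 to 2033-03-11 is 133 days inclusive.
133 = 7 × 19, so the span is exactly 19 full weeks.
Each full week contributes 2 days from the set (Thu, Sat): 19 × 2 = 38.
Total: 38.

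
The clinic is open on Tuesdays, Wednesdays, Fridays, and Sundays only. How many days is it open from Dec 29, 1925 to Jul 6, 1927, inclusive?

318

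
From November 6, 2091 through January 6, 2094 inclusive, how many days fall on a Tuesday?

November 6, 2091 is a Tuesday.
From November 6, 2091 to January 6, 2094 is 793 days inclusive.
793 = 7 × 113 + 2, so there are 113 full weeks plus 2 extra days.
Each full week contributes one Tuesday: 113 so far.
The 2 extra days are Tuesday, Wednesday — 1 of them qualifies.
Total: 113 + 1 = 114.

114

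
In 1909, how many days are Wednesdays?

52

1909-01-01 is a Friday.
That's 365 days from start to end, counting both.
365 = 7 × 52 + 1, so there are 52 full weeks plus 1 extra day.
Each full week contributes one Wednesday: 52 so far.
The 1 extra day is Fri — none qualify.
Total: 52 + 0 = 52.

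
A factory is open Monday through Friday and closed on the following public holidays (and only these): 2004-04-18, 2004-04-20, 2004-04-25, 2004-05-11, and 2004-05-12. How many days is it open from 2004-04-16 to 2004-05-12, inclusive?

16

2004-04-16 is a Friday.
The range spans 27 days (inclusive of both endpoints).
27 = 7 × 3 + 6, so there are 3 full weeks plus 6 extra days.
Each full week contributes 5 weekdays (Mon–Fri): 3 × 5 = 15.
The 6 extra days are Fri, Sat, Sun, Mon, Tue, Wed — 4 of them qualify.
Total: 15 + 4 = 19.
Holidays: 2004-04-18 (Sun); 2004-04-20 (Tue); 2004-04-25 (Sun); 2004-05-11 (Tue); 2004-05-12 (Wed).
3 of the 5 holidays fall on weekdays; the rest are weekends and were already excluded.
Business days: 19 − 3 = 16.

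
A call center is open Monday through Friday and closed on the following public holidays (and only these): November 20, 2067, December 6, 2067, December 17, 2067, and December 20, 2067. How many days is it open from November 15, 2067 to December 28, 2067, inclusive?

30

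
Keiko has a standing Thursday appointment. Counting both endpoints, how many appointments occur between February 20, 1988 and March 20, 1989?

February 20, 1988 is a Saturday.
From February 20, 1988 to March 20, 1989 is 395 days inclusive.
395 = 7 × 56 + 3, so there are 56 full weeks plus 3 extra days.
Each full week contributes one Thursday: 56 so far.
The 3 extra days are Sat, Sun, Mon — none qualify.
Total: 56 + 0 = 56.

56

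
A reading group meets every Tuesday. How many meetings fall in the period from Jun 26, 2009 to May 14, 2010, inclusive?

Jun 26, 2009 is a Friday.
The range spans 323 days (inclusive of both endpoints).
323 = 7 × 46 + 1, so there are 46 full weeks plus 1 extra day.
Each full week contributes one Tuesday: 46 so far.
The 1 extra day is Friday — none qualify.
Total: 46 + 0 = 46.

46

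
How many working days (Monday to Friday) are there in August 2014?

21 weekdays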